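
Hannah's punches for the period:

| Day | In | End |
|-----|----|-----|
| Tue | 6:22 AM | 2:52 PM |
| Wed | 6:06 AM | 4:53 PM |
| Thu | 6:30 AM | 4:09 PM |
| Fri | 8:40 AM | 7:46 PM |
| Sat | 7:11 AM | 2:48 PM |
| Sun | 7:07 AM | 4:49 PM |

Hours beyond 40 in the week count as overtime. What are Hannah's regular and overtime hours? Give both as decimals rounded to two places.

Regular 40.00 hours, overtime 17.35 hours

Tue: 6:22 AM–2:52 PM = 8 h 30 min
Wed: 6:06 AM–4:53 PM = 10 h 47 min
Thu: 6:30 AM–4:09 PM = 9 h 39 min
Fri: 8:40 AM–7:46 PM = 11 h 6 min
Sat: 7:11 AM–2:48 PM = 7 h 37 min
Sun: 7:07 AM–4:49 PM = 9 h 42 min
Total worked: 57 h 21 min = 57.35 h.
Threshold 40 h → overtime 17 h 21 min, regular 40 h 0 min.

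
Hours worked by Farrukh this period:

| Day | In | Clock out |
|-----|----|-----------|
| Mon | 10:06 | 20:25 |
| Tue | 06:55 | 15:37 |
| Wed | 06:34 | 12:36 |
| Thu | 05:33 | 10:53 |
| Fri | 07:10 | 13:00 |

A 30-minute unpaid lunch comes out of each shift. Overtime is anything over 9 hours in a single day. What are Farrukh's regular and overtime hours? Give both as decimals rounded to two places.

Regular 32.90 hours, overtime 0.82 hours

Mon: 10:06–20:25 = 10 h 19 min; less 30 min break → 9 h 49 min
Tue: 06:55–15:37 = 8 h 42 min; less 30 min break → 8 h 12 min
Wed: 06:34–12:36 = 6 h 2 min; less 30 min break → 5 h 32 min
Thu: 05:33–10:53 = 5 h 20 min; less 30 min break → 4 h 50 min
Fri: 07:10–13:00 = 5 h 50 min; less 30 min break → 5 h 20 min
Mon reg 9 h 0 min / OT 0 h 49 min; Tue reg 8 h 12 min / OT 0 h 0 min; Wed reg 5 h 32 min / OT 0 h 0 min; Thu reg 4 h 50 min / OT 0 h 0 min; Fri reg 5 h 20 min / OT 0 h 0 min.
Totals: regular 32 h 54 min, overtime 0 h 49 min.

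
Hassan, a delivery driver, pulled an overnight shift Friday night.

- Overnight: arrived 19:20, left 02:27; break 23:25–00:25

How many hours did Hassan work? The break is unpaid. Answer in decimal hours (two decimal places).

Overnight: 19:20 → midnight = 4 h 40 min; midnight → 02:27 = 2 h 27 min; span 7 h 7 min; less 60 min break → 6 h 7 min

6.12 hours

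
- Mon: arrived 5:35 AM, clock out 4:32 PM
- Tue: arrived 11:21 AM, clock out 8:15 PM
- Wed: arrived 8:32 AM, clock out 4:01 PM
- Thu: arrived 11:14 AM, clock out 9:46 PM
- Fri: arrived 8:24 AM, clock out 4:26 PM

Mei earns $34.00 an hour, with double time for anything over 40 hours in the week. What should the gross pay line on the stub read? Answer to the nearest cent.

$1761.20

Mon: 5:35 AM–4:32 PM = 10 h 57 min
Tue: 11:21 AM–8:15 PM = 8 h 54 min
Wed: 8:32 AM–4:01 PM = 7 h 29 min
Thu: 11:14 AM–9:46 PM = 10 h 32 min
Fri: 8:24 AM–4:26 PM = 8 h 2 min
Total worked: 45 h 54 min = 2754 min.
Regular 40 h 0 min = 2400 min at $34.00/h; overtime 5 h 54 min = 354 min at $68.00/h.
Pay = (2400 × $34.00 + 354 × $68.00) ÷ 60 = $1761.20.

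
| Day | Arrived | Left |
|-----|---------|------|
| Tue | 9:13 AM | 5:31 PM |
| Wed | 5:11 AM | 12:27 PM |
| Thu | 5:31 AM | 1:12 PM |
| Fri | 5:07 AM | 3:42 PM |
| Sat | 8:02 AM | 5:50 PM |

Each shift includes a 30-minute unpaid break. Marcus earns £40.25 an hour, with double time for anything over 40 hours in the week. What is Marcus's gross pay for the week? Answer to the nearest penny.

£1701.23

Tue: 9:13 AM–5:31 PM = 8 h 18 min; less 30 min break → 7 h 48 min
Wed: 5:11 AM–12:27 PM = 7 h 16 min; less 30 min break → 6 h 46 min
Thu: 5:31 AM–1:12 PM = 7 h 41 min; less 30 min break → 7 h 11 min
Fri: 5:07 AM–3:42 PM = 10 h 35 min; less 30 min break → 10 h 5 min
Sat: 8:02 AM–5:50 PM = 9 h 48 min; less 30 min break → 9 h 18 min
Total worked: 41 h 8 min = 2468 min.
Regular 40 h 0 min = 2400 min at £40.25/h; overtime 1 h 8 min = 68 min at £80.50/h.
Pay = (2400 × £40.25 + 68 × £80.50) ÷ 60 = £1701.23.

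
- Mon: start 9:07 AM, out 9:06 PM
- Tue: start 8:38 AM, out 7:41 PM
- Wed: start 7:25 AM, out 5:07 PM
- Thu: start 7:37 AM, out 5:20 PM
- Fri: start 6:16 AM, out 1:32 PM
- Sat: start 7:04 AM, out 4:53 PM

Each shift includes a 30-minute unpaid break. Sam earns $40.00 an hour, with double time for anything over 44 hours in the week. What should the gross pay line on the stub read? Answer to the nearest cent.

$2762.67

Mon: 9:07 AM–9:06 PM = 11 h 59 min; less 30 min break → 11 h 29 min
Tue: 8:38 AM–7:41 PM = 11 h 3 min; less 30 min break → 10 h 33 min
Wed: 7:25 AM–5:07 PM = 9 h 42 min; less 30 min break → 9 h 12 min
Thu: 7:37 AM–5:20 PM = 9 h 43 min; less 30 min break → 9 h 13 min
Fri: 6:16 AM–1:32 PM = 7 h 16 min; less 30 min break → 6 h 46 min
Sat: 7:04 AM–4:53 PM = 9 h 49 min; less 30 min break → 9 h 19 min
Total worked: 56 h 32 min = 3392 min.
Regular 44 h 0 min = 2640 min at $40.00/h; overtime 12 h 32 min = 752 min at $80.00/h.
Pay = (2640 × $40.00 + 752 × $80.00) ÷ 60 = $2762.67.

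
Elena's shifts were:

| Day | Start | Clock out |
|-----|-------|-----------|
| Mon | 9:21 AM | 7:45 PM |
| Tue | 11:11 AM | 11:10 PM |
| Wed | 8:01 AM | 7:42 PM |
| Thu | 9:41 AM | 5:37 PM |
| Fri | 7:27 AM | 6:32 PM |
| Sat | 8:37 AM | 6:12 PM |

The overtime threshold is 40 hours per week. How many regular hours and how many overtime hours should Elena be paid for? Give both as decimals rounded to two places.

Regular 40.00 hours, overtime 22.67 hours

Mon: 9:21 AM–7:45 PM = 10 h 24 min
Tue: 11:11 AM–11:10 PM = 11 h 59 min
Wed: 8:01 AM–7:42 PM = 11 h 41 min
Thu: 9:41 AM–5:37 PM = 7 h 56 min
Fri: 7:27 AM–6:32 PM = 11 h 5 min
Sat: 8:37 AM–6:12 PM = 9 h 35 min
Total worked: 62 h 40 min = 62.67 h.
Threshold 40 h → overtime 22 h 40 min, regular 40 h 0 min.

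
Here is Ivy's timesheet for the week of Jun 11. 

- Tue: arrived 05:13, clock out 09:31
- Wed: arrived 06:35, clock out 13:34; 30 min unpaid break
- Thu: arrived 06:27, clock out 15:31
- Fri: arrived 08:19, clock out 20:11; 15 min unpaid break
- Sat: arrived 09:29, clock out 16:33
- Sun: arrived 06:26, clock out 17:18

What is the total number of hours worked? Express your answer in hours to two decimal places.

49.40 hours

Tue: 05:13–09:31 = 4 h 18 min
Wed: 06:35–13:34 = 6 h 59 min; less 30 min break → 6 h 29 min
Thu: 06:27–15:31 = 9 h 4 min
Fri: 08:19–20:11 = 11 h 52 min; less 15 min break → 11 h 37 min
Sat: 09:29–16:33 = 7 h 4 min
Sun: 06:26–17:18 = 10 h 52 min
Total: 4 h 18 min + 6 h 29 min + 9 h 4 min + 11 h 37 min + 7 h 4 min + 10 h 52 min = 49 h 24 min.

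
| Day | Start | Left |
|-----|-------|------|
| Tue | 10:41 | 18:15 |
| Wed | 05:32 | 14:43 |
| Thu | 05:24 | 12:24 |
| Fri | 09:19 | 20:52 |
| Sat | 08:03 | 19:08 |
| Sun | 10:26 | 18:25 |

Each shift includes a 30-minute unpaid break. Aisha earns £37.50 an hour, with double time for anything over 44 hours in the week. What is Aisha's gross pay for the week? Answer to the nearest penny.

Tue: 10:41–18:15 = 7 h 34 min; less 30 min break → 7 h 4 min
Wed: 05:32–14:43 = 9 h 11 min; less 30 min break → 8 h 41 min
Thu: 05:24–12:24 = 7 h 0 min; less 30 min break → 6 h 30 min
Fri: 09:19–20:52 = 11 h 33 min; less 30 min break → 11 h 3 min
Sat: 08:03–19:08 = 11 h 5 min; less 30 min break → 10 h 35 min
Sun: 10:26–18:25 = 7 h 59 min; less 30 min break → 7 h 29 min
Total worked: 51 h 22 min = 3082 min.
Regular 44 h 0 min = 2640 min at £37.50/h; overtime 7 h 22 min = 442 min at £75.00/h.
Pay = (2640 × £37.50 + 442 × £75.00) ÷ 60 = £2202.50.

£2202.50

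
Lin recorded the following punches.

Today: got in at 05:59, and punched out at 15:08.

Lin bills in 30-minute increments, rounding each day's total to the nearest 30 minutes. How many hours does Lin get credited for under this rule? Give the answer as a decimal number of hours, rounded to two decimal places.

Today: 05:59–15:08 = 9 h 9 min → rounds to 9 h 0 min

9.00 hours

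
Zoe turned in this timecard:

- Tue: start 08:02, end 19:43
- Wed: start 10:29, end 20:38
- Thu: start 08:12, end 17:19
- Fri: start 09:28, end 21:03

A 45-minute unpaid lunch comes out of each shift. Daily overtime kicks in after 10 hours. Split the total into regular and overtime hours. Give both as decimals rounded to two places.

Tue: 08:02–19:43 = 11 h 41 min; less 45 min break → 10 h 56 min
Wed: 10:29–20:38 = 10 h 9 min; less 45 min break → 9 h 24 min
Thu: 08:12–17:19 = 9 h 7 min; less 45 min break → 8 h 22 min
Fri: 09:28–21:03 = 11 h 35 min; less 45 min break → 10 h 50 min
Tue reg 10 h 0 min / OT 0 h 56 min; Wed reg 9 h 24 min / OT 0 h 0 min; Thu reg 8 h 22 min / OT 0 h 0 min; Fri reg 10 h 0 min / OT 0 h 50 min.
Totals: regular 37 h 46 min, overtime 1 h 46 min.

Regular 37.77 hours, overtime 1.77 hours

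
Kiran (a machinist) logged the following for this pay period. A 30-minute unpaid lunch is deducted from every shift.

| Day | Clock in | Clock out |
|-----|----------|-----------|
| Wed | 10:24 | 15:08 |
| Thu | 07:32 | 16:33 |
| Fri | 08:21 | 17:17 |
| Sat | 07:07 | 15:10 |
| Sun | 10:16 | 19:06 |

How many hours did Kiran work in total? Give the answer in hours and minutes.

37 h 4 min

Wed: 10:24–15:08 = 4 h 44 min; less 30 min break → 4 h 14 min
Thu: 07:32–16:33 = 9 h 1 min; less 30 min break → 8 h 31 min
Fri: 08:21–17:17 = 8 h 56 min; less 30 min break → 8 h 26 min
Sat: 07:07–15:10 = 8 h 3 min; less 30 min break → 7 h 33 min
Sun: 10:16–19:06 = 8 h 50 min; less 30 min break → 8 h 20 min
Total: 4 h 14 min + 8 h 31 min + 8 h 26 min + 7 h 33 min + 8 h 20 min = 37 h 4 min.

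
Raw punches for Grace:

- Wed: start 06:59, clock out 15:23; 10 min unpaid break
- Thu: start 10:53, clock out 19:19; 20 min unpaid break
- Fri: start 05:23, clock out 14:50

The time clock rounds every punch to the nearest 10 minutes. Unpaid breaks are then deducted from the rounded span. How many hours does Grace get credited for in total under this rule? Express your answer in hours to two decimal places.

25.83 hours

Wed: in 06:59→07:00, out 15:23→15:20; 8 h 20 min − 10 min = 8 h 10 min
Thu: in 10:53→10:50, out 19:19→19:20; 8 h 30 min − 20 min = 8 h 10 min
Fri: in 05:23→05:20, out 14:50→14:50; 9 h 30 min
Total credited: 25 h 50 min.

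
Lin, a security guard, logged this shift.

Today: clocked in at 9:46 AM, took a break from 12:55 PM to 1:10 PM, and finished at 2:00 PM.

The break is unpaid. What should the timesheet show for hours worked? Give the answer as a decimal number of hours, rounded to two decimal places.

Today: 9:46 AM–2:00 PM = 4 h 14 min; less 15 min break → 3 h 59 min

3.98 hours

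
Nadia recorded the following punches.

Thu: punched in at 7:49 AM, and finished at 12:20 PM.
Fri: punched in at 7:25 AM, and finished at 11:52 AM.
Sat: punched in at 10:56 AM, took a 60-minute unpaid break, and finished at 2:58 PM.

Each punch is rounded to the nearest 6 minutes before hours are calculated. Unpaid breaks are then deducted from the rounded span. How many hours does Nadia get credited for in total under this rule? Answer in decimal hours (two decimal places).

Thu: in 7:49 AM→7:48 AM, out 12:20 PM→12:18 PM; 4 h 30 min
Fri: in 7:25 AM→7:24 AM, out 11:52 AM→11:54 AM; 4 h 30 min
Sat: in 10:56 AM→10:54 AM, out 2:58 PM→3:00 PM; 4 h 6 min − 60 min = 3 h 6 min
Total credited: 12 h 6 min.

12.10 hours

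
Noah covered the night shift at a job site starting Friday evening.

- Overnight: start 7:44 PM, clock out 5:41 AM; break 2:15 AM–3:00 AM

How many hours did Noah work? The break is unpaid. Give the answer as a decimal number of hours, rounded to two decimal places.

Overnight: 7:44 PM → midnight = 4 h 16 min; midnight → 5:41 AM = 5 h 41 min; span 9 h 57 min; less 45 min break → 9 h 12 min

9.20 hours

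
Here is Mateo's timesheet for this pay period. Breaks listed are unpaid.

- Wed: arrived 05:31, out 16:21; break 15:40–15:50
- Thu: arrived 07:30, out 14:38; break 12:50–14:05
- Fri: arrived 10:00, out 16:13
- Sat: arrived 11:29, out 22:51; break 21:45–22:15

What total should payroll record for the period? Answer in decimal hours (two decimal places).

33.63 hours

Wed: 05:31–16:21 = 10 h 50 min; less 10 min break → 10 h 40 min
Thu: 07:30–14:38 = 7 h 8 min; less 75 min break → 5 h 53 min
Fri: 10:00–16:13 = 6 h 13 min
Sat: 11:29–22:51 = 11 h 22 min; less 30 min break → 10 h 52 min
Total: 10 h 40 min + 5 h 53 min + 6 h 13 min + 10 h 52 min = 33 h 38 min.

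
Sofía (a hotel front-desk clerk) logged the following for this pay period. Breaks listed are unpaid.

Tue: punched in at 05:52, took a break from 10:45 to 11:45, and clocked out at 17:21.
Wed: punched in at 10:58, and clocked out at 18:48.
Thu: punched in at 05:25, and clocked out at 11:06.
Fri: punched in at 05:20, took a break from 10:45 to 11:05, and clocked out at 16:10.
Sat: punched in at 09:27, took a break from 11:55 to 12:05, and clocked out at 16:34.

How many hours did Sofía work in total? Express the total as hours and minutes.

Tue: 05:52–17:21 = 11 h 29 min; less 60 min break → 10 h 29 min
Wed: 10:58–18:48 = 7 h 50 min
Thu: 05:25–11:06 = 5 h 41 min
Fri: 05:20–16:10 = 10 h 50 min; less 20 min break → 10 h 30 min
Sat: 09:27–16:34 = 7 h 7 min; less 10 min break → 6 h 57 min
Total: 10 h 29 min + 7 h 50 min + 5 h 41 min + 10 h 30 min + 6 h 57 min = 41 h 27 min.

41 h 27 min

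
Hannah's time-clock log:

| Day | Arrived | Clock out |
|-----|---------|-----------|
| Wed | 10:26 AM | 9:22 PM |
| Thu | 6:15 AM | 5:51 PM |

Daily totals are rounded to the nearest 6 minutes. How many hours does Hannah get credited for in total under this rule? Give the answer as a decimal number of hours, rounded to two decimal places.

Wed: 10:26 AM–9:22 PM = 10 h 56 min → rounds to 10 h 54 min
Thu: 6:15 AM–5:51 PM = 11 h 36 min → rounds to 11 h 36 min
Total credited: 22 h 30 min.

22.50 hours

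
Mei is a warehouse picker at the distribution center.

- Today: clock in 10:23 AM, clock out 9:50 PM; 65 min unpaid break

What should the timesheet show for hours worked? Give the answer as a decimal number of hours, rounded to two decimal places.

10.37 hours

Today: 10:23 AM–9:50 PM = 11 h 27 min; less 65 min break → 10 h 22 min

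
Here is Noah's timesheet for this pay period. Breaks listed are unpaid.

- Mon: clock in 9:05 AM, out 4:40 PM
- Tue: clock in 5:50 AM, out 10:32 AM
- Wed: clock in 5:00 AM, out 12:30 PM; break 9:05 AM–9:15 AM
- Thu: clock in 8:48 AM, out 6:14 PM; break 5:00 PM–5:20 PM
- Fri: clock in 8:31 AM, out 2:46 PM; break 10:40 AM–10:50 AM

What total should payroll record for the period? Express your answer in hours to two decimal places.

34.80 hours

Mon: 9:05 AM–4:40 PM = 7 h 35 min
Tue: 5:50 AM–10:32 AM = 4 h 42 min
Wed: 5:00 AM–12:30 PM = 7 h 30 min; less 10 min break → 7 h 20 min
Thu: 8:48 AM–6:14 PM = 9 h 26 min; less 20 min break → 9 h 6 min
Fri: 8:31 AM–2:46 PM = 6 h 15 min; less 10 min break → 6 h 5 min
Total: 7 h 35 min + 4 h 42 min + 7 h 20 min + 9 h 6 min + 6 h 5 min = 34 h 48 min.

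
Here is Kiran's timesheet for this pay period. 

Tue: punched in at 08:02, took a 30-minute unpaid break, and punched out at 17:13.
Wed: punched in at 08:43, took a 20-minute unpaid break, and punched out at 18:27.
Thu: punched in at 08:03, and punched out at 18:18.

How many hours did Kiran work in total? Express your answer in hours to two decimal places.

Tue: 08:02–17:13 = 9 h 11 min; less 30 min break → 8 h 41 min
Wed: 08:43–18:27 = 9 h 44 min; less 20 min break → 9 h 24 min
Thu: 08:03–18:18 = 10 h 15 min
Total: 8 h 41 min + 9 h 24 min + 10 h 15 min = 28 h 20 min.

28.33 hours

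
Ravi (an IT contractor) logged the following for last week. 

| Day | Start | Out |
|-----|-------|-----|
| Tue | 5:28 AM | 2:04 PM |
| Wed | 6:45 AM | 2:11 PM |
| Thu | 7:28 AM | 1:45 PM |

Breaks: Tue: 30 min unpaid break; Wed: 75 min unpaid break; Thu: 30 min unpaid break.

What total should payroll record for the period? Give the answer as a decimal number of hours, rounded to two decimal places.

20.07 hours

Tue: 5:28 AM–2:04 PM = 8 h 36 min; less 30 min break → 8 h 6 min
Wed: 6:45 AM–2:11 PM = 7 h 26 min; less 75 min break → 6 h 11 min
Thu: 7:28 AM–1:45 PM = 6 h 17 min; less 30 min break → 5 h 47 min
Total: 8 h 6 min + 6 h 11 min + 5 h 47 min = 20 h 4 min.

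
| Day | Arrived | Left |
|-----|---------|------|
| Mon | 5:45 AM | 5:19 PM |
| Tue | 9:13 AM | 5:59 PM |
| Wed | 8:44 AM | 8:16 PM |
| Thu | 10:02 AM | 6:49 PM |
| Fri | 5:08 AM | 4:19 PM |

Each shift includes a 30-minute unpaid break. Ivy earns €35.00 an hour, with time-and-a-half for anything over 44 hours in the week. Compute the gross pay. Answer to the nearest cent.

€1820.00

Mon: 5:45 AM–5:19 PM = 11 h 34 min; less 30 min break → 11 h 4 min
Tue: 9:13 AM–5:59 PM = 8 h 46 min; less 30 min break → 8 h 16 min
Wed: 8:44 AM–8:16 PM = 11 h 32 min; less 30 min break → 11 h 2 min
Thu: 10:02 AM–6:49 PM = 8 h 47 min; less 30 min break → 8 h 17 min
Fri: 5:08 AM–4:19 PM = 11 h 11 min; less 30 min break → 10 h 41 min
Total worked: 49 h 20 min = 2960 min.
Regular 44 h 0 min = 2640 min at €35.00/h; overtime 5 h 20 min = 320 min at €52.50/h.
Pay = (2640 × €35.00 + 320 × €52.50) ÷ 60 = €1820.00.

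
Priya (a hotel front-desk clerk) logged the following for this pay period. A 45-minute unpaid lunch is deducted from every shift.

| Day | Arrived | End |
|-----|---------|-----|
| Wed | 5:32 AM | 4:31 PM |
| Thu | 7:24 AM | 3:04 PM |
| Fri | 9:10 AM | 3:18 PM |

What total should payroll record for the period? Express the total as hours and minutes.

22 h 32 min

Wed: 5:32 AM–4:31 PM = 10 h 59 min; less 45 min break → 10 h 14 min
Thu: 7:24 AM–3:04 PM = 7 h 40 min; less 45 min break → 6 h 55 min
Fri: 9:10 AM–3:18 PM = 6 h 8 min; less 45 min break → 5 h 23 min
Total: 10 h 14 min + 6 h 55 min + 5 h 23 min = 22 h 32 min.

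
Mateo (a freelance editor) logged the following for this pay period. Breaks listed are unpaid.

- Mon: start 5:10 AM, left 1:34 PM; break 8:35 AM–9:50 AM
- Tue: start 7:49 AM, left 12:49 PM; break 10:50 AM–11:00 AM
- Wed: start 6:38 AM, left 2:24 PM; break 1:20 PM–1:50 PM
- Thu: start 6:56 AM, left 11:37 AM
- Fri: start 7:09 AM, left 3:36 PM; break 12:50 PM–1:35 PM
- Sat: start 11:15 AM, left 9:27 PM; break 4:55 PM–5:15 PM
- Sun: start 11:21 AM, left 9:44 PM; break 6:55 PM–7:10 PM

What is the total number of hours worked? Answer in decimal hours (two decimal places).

Mon: 5:10 AM–1:34 PM = 8 h 24 min; less 75 min break → 7 h 9 min
Tue: 7:49 AM–12:49 PM = 5 h 0 min; less 10 min break → 4 h 50 min
Wed: 6:38 AM–2:24 PM = 7 h 46 min; less 30 min break → 7 h 16 min
Thu: 6:56 AM–11:37 AM = 4 h 41 min
Fri: 7:09 AM–3:36 PM = 8 h 27 min; less 45 min break → 7 h 42 min
Sat: 11:15 AM–9:27 PM = 10 h 12 min; less 20 min break → 9 h 52 min
Sun: 11:21 AM–9:44 PM = 10 h 23 min; less 15 min break → 10 h 8 min
Total: 7 h 9 min + 4 h 50 min + 7 h 16 min + 4 h 41 min + 7 h 42 min + 9 h 52 min + 10 h 8 min = 51 h 38 min.

51.63 hours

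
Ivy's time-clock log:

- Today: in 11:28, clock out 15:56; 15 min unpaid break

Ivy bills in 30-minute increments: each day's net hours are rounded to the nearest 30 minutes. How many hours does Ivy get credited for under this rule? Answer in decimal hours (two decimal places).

Today: 11:28–15:56 = 4 h 28 min − 15 min = 4 h 13 min → rounds to 4 h 0 min

4.00 hours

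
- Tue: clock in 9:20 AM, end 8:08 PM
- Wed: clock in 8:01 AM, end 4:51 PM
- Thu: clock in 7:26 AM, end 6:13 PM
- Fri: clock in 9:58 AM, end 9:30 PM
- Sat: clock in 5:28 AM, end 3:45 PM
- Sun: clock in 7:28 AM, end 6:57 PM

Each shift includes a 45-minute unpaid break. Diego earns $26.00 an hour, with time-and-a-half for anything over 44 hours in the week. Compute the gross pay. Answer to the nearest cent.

$1737.45

Tue: 9:20 AM–8:08 PM = 10 h 48 min; less 45 min break → 10 h 3 min
Wed: 8:01 AM–4:51 PM = 8 h 50 min; less 45 min break → 8 h 5 min
Thu: 7:26 AM–6:13 PM = 10 h 47 min; less 45 min break → 10 h 2 min
Fri: 9:58 AM–9:30 PM = 11 h 32 min; less 45 min break → 10 h 47 min
Sat: 5:28 AM–3:45 PM = 10 h 17 min; less 45 min break → 9 h 32 min
Sun: 7:28 AM–6:57 PM = 11 h 29 min; less 45 min break → 10 h 44 min
Total worked: 59 h 13 min = 3553 min.
Regular 44 h 0 min = 2640 min at $26.00/h; overtime 15 h 13 min = 913 min at $39.00/h.
Pay = (2640 × $26.00 + 913 × $39.00) ÷ 60 = $1737.45.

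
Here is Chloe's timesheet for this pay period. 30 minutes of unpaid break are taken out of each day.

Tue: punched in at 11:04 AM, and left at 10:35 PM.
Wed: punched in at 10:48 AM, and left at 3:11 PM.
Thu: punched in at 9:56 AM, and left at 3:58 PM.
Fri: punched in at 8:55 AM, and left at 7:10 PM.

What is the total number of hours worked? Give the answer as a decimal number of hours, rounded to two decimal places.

Tue: 11:04 AM–10:35 PM = 11 h 31 min; less 30 min break → 11 h 1 min
Wed: 10:48 AM–3:11 PM = 4 h 23 min; less 30 min break → 3 h 53 min
Thu: 9:56 AM–3:58 PM = 6 h 2 min; less 30 min break → 5 h 32 min
Fri: 8:55 AM–7:10 PM = 10 h 15 min; less 30 min break → 9 h 45 min
Total: 11 h 1 min + 3 h 53 min + 5 h 32 min + 9 h 45 min = 30 h 11 min.

30.18 hours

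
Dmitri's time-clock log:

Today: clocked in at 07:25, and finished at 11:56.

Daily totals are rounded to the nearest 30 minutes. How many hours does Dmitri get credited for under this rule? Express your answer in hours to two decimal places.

4.50 hours

Today: 07:25–11:56 = 4 h 31 min → rounds to 4 h 30 min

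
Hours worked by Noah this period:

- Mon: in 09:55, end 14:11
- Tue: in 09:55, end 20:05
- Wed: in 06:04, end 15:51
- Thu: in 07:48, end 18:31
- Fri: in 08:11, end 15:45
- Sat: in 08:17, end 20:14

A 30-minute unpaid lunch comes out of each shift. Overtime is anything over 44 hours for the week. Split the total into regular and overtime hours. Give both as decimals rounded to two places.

Mon: 09:55–14:11 = 4 h 16 min; less 30 min break → 3 h 46 min
Tue: 09:55–20:05 = 10 h 10 min; less 30 min break → 9 h 40 min
Wed: 06:04–15:51 = 9 h 47 min; less 30 min break → 9 h 17 min
Thu: 07:48–18:31 = 10 h 43 min; less 30 min break → 10 h 13 min
Fri: 08:11–15:45 = 7 h 34 min; less 30 min break → 7 h 4 min
Sat: 08:17–20:14 = 11 h 57 min; less 30 min break → 11 h 27 min
Total worked: 51 h 27 min = 51.45 h.
Threshold 44 h → overtime 7 h 27 min, regular 44 h 0 min.

Regular 44.00 hours, overtime 7.45 hours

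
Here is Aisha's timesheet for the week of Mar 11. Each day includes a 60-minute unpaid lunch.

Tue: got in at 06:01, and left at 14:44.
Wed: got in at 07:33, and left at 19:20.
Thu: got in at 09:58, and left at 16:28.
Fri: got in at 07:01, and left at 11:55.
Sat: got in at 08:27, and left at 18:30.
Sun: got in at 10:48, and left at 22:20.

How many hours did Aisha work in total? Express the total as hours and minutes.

Tue: 06:01–14:44 = 8 h 43 min; less 60 min break → 7 h 43 min
Wed: 07:33–19:20 = 11 h 47 min; less 60 min break → 10 h 47 min
Thu: 09:58–16:28 = 6 h 30 min; less 60 min break → 5 h 30 min
Fri: 07:01–11:55 = 4 h 54 min; less 60 min break → 3 h 54 min
Sat: 08:27–18:30 = 10 h 3 min; less 60 min break → 9 h 3 min
Sun: 10:48–22:20 = 11 h 32 min; less 60 min break → 10 h 32 min
Total: 7 h 43 min + 10 h 47 min + 5 h 30 min + 3 h 54 min + 9 h 3 min + 10 h 32 min = 47 h 29 min.

47 h 29 min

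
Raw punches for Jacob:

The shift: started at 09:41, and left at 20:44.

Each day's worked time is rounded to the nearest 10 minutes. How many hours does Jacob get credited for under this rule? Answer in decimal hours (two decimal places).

The shift: 09:41–20:44 = 11 h 3 min → rounds to 11 h 0 min

11.00 hours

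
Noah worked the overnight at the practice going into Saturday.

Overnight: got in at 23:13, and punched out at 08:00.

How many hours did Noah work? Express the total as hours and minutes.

Overnight: 23:13 → midnight = 0 h 47 min; midnight → 08:00 = 8 h 0 min; span 8 h 47 min

8 h 47 min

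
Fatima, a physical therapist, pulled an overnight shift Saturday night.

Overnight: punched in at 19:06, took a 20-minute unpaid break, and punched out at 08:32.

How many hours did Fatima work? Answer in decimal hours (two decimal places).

Overnight: 19:06 → midnight = 4 h 54 min; midnight → 08:32 = 8 h 32 min; span 13 h 26 min; less 20 min break → 13 h 6 min

13.10 hours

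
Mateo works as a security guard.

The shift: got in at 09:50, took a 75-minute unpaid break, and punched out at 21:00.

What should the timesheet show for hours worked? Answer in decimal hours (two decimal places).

9.92 hours

The shift: 09:50–21:00 = 11 h 10 min; less 75 min break → 9 h 55 min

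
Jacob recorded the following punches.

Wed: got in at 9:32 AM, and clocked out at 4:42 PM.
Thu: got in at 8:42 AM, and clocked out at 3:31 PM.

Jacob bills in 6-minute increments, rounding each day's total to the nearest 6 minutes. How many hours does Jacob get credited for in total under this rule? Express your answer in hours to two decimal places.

Wed: 9:32 AM–4:42 PM = 7 h 10 min → rounds to 7 h 12 min
Thu: 8:42 AM–3:31 PM = 6 h 49 min → rounds to 6 h 48 min
Total credited: 14 h 0 min.

14.00 hours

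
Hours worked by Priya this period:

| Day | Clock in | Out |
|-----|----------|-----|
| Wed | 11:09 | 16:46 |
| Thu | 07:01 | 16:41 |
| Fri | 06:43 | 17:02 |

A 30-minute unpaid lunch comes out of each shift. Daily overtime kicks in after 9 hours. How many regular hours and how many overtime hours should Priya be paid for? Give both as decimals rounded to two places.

Wed: 11:09–16:46 = 5 h 37 min; less 30 min break → 5 h 7 min
Thu: 07:01–16:41 = 9 h 40 min; less 30 min break → 9 h 10 min
Fri: 06:43–17:02 = 10 h 19 min; less 30 min break → 9 h 49 min
Wed reg 5 h 7 min / OT 0 h 0 min; Thu reg 9 h 0 min / OT 0 h 10 min; Fri reg 9 h 0 min / OT 0 h 49 min.
Totals: regular 23 h 7 min, overtime 0 h 59 min.

Regular 23.12 hours, overtime 0.98 hours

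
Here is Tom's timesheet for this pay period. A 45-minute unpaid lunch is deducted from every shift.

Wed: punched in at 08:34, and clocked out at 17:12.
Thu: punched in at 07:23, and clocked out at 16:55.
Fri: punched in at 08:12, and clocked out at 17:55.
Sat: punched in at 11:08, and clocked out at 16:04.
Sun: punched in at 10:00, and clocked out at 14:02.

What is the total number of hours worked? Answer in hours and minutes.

Wed: 08:34–17:12 = 8 h 38 min; less 45 min break → 7 h 53 min
Thu: 07:23–16:55 = 9 h 32 min; less 45 min break → 8 h 47 min
Fri: 08:12–17:55 = 9 h 43 min; less 45 min break → 8 h 58 min
Sat: 11:08–16:04 = 4 h 56 min; less 45 min break → 4 h 11 min
Sun: 10:00–14:02 = 4 h 2 min; less 45 min break → 3 h 17 min
Total: 7 h 53 min + 8 h 47 min + 8 h 58 min + 4 h 11 min + 3 h 17 min = 33 h 6 min.

33 h 6 min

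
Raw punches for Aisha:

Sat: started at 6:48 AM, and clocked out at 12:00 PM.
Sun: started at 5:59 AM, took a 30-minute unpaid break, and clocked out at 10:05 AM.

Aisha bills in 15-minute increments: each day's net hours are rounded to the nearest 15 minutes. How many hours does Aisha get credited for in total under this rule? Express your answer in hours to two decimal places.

8.75 hours

Sat: 6:48 AM–12:00 PM = 5 h 12 min → rounds to 5 h 15 min
Sun: 5:59 AM–10:05 AM = 4 h 6 min − 30 min = 3 h 36 min → rounds to 3 h 30 min
Total credited: 8 h 45 min.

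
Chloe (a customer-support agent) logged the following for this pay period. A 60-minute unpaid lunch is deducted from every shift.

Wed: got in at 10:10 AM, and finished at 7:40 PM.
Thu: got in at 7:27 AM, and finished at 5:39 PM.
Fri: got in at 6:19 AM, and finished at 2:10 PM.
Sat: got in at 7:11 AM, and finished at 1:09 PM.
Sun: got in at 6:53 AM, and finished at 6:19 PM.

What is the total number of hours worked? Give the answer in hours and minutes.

Wed: 10:10 AM–7:40 PM = 9 h 30 min; less 60 min break → 8 h 30 min
Thu: 7:27 AM–5:39 PM = 10 h 12 min; less 60 min break → 9 h 12 min
Fri: 6:19 AM–2:10 PM = 7 h 51 min; less 60 min break → 6 h 51 min
Sat: 7:11 AM–1:09 PM = 5 h 58 min; less 60 min break → 4 h 58 min
Sun: 6:53 AM–6:19 PM = 11 h 26 min; less 60 min break → 10 h 26 min
Total: 8 h 30 min + 9 h 12 min + 6 h 51 min + 4 h 58 min + 10 h 26 min = 39 h 57 min.

39 h 57 min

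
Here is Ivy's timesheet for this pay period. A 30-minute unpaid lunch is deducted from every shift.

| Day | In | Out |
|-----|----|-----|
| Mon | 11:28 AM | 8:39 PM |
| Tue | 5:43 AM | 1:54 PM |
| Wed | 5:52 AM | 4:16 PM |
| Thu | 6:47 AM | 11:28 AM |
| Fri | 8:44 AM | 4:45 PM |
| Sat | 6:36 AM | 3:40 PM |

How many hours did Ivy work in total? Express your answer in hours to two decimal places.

Mon: 11:28 AM–8:39 PM = 9 h 11 min; less 30 min break → 8 h 41 min
Tue: 5:43 AM–1:54 PM = 8 h 11 min; less 30 min break → 7 h 41 min
Wed: 5:52 AM–4:16 PM = 10 h 24 min; less 30 min break → 9 h 54 min
Thu: 6:47 AM–11:28 AM = 4 h 41 min; less 30 min break → 4 h 11 min
Fri: 8:44 AM–4:45 PM = 8 h 1 min; less 30 min break → 7 h 31 min
Sat: 6:36 AM–3:40 PM = 9 h 4 min; less 30 min break → 8 h 34 min
Total: 8 h 41 min + 7 h 41 min + 9 h 54 min + 4 h 11 min + 7 h 31 min + 8 h 34 min = 46 h 32 min.

46.53 hours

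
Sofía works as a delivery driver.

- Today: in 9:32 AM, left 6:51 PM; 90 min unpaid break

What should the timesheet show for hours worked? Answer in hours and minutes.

7 h 49 min

Today: 9:32 AM–6:51 PM = 9 h 19 min; less 90 min break → 7 h 49 min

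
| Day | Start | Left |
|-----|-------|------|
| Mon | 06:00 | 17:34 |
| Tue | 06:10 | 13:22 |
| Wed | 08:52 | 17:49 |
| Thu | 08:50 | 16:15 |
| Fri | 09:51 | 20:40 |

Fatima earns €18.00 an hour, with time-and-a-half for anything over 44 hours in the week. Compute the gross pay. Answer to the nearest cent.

€844.65

Mon: 06:00–17:34 = 11 h 34 min
Tue: 06:10–13:22 = 7 h 12 min
Wed: 08:52–17:49 = 8 h 57 min
Thu: 08:50–16:15 = 7 h 25 min
Fri: 09:51–20:40 = 10 h 49 min
Total worked: 45 h 57 min = 2757 min.
Regular 44 h 0 min = 2640 min at €18.00/h; overtime 1 h 57 min = 117 min at €27.00/h.
Pay = (2640 × €18.00 + 117 × €27.00) ÷ 60 = €844.65.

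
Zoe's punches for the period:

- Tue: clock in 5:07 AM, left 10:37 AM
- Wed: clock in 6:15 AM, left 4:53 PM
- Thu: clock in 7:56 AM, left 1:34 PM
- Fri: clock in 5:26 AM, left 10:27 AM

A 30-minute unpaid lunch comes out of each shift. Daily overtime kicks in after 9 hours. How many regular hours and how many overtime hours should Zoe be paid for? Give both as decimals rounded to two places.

Regular 23.65 hours, overtime 1.13 hours

Tue: 5:07 AM–10:37 AM = 5 h 30 min; less 30 min break → 5 h 0 min
Wed: 6:15 AM–4:53 PM = 10 h 38 min; less 30 min break → 10 h 8 min
Thu: 7:56 AM–1:34 PM = 5 h 38 min; less 30 min break → 5 h 8 min
Fri: 5:26 AM–10:27 AM = 5 h 1 min; less 30 min break → 4 h 31 min
Tue reg 5 h 0 min / OT 0 h 0 min; Wed reg 9 h 0 min / OT 1 h 8 min; Thu reg 5 h 8 min / OT 0 h 0 min; Fri reg 4 h 31 min / OT 0 h 0 min.
Totals: regular 23 h 39 min, overtime 1 h 8 min.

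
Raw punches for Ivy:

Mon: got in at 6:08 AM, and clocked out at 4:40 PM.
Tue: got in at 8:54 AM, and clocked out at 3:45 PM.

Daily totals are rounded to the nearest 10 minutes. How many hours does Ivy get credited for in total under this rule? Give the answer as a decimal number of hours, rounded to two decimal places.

17.33 hours

Mon: 6:08 AM–4:40 PM = 10 h 32 min → rounds to 10 h 30 min
Tue: 8:54 AM–3:45 PM = 6 h 51 min → rounds to 6 h 50 min
Total credited: 17 h 20 min.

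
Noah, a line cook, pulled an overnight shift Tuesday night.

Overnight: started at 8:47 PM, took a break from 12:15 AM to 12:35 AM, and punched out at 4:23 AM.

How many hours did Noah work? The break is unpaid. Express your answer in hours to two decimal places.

Overnight: 8:47 PM → midnight = 3 h 13 min; midnight → 4:23 AM = 4 h 23 min; span 7 h 36 min; less 20 min break → 7 h 16 min

7.27 hours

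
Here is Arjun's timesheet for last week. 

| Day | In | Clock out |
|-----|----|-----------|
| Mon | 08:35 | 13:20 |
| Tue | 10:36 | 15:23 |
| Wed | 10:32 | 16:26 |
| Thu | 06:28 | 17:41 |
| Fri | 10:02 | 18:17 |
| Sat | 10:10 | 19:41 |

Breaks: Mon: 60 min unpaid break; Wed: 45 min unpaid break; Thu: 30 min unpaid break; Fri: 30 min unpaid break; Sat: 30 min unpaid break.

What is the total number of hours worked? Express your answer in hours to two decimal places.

Mon: 08:35–13:20 = 4 h 45 min; less 60 min break → 3 h 45 min
Tue: 10:36–15:23 = 4 h 47 min
Wed: 10:32–16:26 = 5 h 54 min; less 45 min break → 5 h 9 min
Thu: 06:28–17:41 = 11 h 13 min; less 30 min break → 10 h 43 min
Fri: 10:02–18:17 = 8 h 15 min; less 30 min break → 7 h 45 min
Sat: 10:10–19:41 = 9 h 31 min; less 30 min break → 9 h 1 min
Total: 3 h 45 min + 4 h 47 min + 5 h 9 min + 10 h 43 min + 7 h 45 min + 9 h 1 min = 41 h 10 min.

41.17 hours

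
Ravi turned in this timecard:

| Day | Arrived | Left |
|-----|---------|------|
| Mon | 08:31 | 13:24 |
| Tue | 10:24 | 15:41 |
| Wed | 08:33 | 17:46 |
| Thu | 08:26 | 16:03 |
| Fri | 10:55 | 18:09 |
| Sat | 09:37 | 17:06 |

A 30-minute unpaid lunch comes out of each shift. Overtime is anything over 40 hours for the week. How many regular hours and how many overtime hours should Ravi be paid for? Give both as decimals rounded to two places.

Regular 38.72 hours, overtime 0.00 hours

Mon: 08:31–13:24 = 4 h 53 min; less 30 min break → 4 h 23 min
Tue: 10:24–15:41 = 5 h 17 min; less 30 min break → 4 h 47 min
Wed: 08:33–17:46 = 9 h 13 min; less 30 min break → 8 h 43 min
Thu: 08:26–16:03 = 7 h 37 min; less 30 min break → 7 h 7 min
Fri: 10:55–18:09 = 7 h 14 min; less 30 min break → 6 h 44 min
Sat: 09:37–17:06 = 7 h 29 min; less 30 min break → 6 h 59 min
Total worked: 38 h 43 min = 38.72 h.
Threshold 40 h → overtime 0 h 0 min, regular 38 h 43 min.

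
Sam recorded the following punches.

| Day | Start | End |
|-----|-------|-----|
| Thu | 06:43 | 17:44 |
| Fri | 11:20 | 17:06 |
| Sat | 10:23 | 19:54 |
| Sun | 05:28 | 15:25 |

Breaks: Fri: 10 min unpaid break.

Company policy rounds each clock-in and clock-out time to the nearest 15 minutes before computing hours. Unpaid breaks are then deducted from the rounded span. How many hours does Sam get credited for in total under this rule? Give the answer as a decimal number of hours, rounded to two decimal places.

36.08 hours

Thu: in 06:43→06:45, out 17:44→17:45; 11 h 0 min
Fri: in 11:20→11:15, out 17:06→17:00; 5 h 45 min − 10 min = 5 h 35 min
Sat: in 10:23→10:30, out 19:54→20:00; 9 h 30 min
Sun: in 05:28→05:30, out 15:25→15:30; 10 h 0 min
Total credited: 36 h 5 min.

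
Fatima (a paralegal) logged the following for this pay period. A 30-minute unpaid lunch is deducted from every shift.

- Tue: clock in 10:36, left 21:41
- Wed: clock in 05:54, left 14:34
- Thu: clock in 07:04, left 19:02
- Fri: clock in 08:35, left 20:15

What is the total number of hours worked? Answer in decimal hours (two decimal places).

Tue: 10:36–21:41 = 11 h 5 min; less 30 min break → 10 h 35 min
Wed: 05:54–14:34 = 8 h 40 min; less 30 min break → 8 h 10 min
Thu: 07:04–19:02 = 11 h 58 min; less 30 min break → 11 h 28 min
Fri: 08:35–20:15 = 11 h 40 min; less 30 min break → 11 h 10 min
Total: 10 h 35 min + 8 h 10 min + 11 h 28 min + 11 h 10 min = 41 h 23 min.

41.38 hours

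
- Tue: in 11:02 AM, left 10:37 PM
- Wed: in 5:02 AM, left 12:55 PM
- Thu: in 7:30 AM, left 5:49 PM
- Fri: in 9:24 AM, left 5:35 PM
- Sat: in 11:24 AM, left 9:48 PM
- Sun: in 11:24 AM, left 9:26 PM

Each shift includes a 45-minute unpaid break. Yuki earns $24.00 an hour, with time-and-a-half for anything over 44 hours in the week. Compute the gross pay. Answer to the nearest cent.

Tue: 11:02 AM–10:37 PM = 11 h 35 min; less 45 min break → 10 h 50 min
Wed: 5:02 AM–12:55 PM = 7 h 53 min; less 45 min break → 7 h 8 min
Thu: 7:30 AM–5:49 PM = 10 h 19 min; less 45 min break → 9 h 34 min
Fri: 9:24 AM–5:35 PM = 8 h 11 min; less 45 min break → 7 h 26 min
Sat: 11:24 AM–9:48 PM = 10 h 24 min; less 45 min break → 9 h 39 min
Sun: 11:24 AM–9:26 PM = 10 h 2 min; less 45 min break → 9 h 17 min
Total worked: 53 h 54 min = 3234 min.
Regular 44 h 0 min = 2640 min at $24.00/h; overtime 9 h 54 min = 594 min at $36.00/h.
Pay = (2640 × $24.00 + 594 × $36.00) ÷ 60 = $1412.40.

$1412.40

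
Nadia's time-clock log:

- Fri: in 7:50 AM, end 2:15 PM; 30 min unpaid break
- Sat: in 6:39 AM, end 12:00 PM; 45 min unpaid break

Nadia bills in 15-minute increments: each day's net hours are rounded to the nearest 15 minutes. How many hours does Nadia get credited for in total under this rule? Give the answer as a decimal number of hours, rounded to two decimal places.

Fri: 7:50 AM–2:15 PM = 6 h 25 min − 30 min = 5 h 55 min → rounds to 6 h 0 min
Sat: 6:39 AM–12:00 PM = 5 h 21 min − 45 min = 4 h 36 min → rounds to 4 h 30 min
Total credited: 10 h 30 min.

10.50 hours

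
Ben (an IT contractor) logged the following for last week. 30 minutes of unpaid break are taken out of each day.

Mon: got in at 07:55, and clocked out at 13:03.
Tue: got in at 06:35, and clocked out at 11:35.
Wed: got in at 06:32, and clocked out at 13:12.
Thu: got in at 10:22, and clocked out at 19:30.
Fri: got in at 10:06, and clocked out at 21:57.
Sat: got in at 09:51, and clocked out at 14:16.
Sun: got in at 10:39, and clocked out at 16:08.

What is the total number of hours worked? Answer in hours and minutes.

Mon: 07:55–13:03 = 5 h 8 min; less 30 min break → 4 h 38 min
Tue: 06:35–11:35 = 5 h 0 min; less 30 min break → 4 h 30 min
Wed: 06:32–13:12 = 6 h 40 min; less 30 min break → 6 h 10 min
Thu: 10:22–19:30 = 9 h 8 min; less 30 min break → 8 h 38 min
Fri: 10:06–21:57 = 11 h 51 min; less 30 min break → 11 h 21 min
Sat: 09:51–14:16 = 4 h 25 min; less 30 min break → 3 h 55 min
Sun: 10:39–16:08 = 5 h 29 min; less 30 min break → 4 h 59 min
Total: 4 h 38 min + 4 h 30 min + 6 h 10 min + 8 h 38 min + 11 h 21 min + 3 h 55 min + 4 h 59 min = 44 h 11 min.

44 h 11 min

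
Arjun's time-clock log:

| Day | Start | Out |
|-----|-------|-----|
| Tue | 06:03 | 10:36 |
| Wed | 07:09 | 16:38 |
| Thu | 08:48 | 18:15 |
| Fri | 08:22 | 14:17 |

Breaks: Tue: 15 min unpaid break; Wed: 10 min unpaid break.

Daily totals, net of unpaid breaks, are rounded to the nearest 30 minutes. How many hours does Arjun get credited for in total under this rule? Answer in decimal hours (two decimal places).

Tue: 06:03–10:36 = 4 h 33 min − 15 min = 4 h 18 min → rounds to 4 h 30 min
Wed: 07:09–16:38 = 9 h 29 min − 10 min = 9 h 19 min → rounds to 9 h 30 min
Thu: 08:48–18:15 = 9 h 27 min → rounds to 9 h 30 min
Fri: 08:22–14:17 = 5 h 55 min → rounds to 6 h 0 min
Total credited: 29 h 30 min.

29.50 hours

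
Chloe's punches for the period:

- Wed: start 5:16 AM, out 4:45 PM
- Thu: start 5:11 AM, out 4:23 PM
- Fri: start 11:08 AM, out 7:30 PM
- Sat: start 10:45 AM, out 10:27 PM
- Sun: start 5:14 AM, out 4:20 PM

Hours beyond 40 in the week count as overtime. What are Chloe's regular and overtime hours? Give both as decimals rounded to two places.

Wed: 5:16 AM–4:45 PM = 11 h 29 min
Thu: 5:11 AM–4:23 PM = 11 h 12 min
Fri: 11:08 AM–7:30 PM = 8 h 22 min
Sat: 10:45 AM–10:27 PM = 11 h 42 min
Sun: 5:14 AM–4:20 PM = 11 h 6 min
Total worked: 53 h 51 min = 53.85 h.
Threshold 40 h → overtime 13 h 51 min, regular 40 h 0 min.

Regular 40.00 hours, overtime 13.85 hours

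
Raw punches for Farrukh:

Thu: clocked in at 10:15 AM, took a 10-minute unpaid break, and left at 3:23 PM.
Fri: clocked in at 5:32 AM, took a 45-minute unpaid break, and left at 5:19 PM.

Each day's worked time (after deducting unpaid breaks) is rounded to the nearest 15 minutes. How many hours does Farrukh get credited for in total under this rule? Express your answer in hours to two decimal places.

Thu: 10:15 AM–3:23 PM = 5 h 8 min − 10 min = 4 h 58 min → rounds to 5 h 0 min
Fri: 5:32 AM–5:19 PM = 11 h 47 min − 45 min = 11 h 2 min → rounds to 11 h 0 min
Total credited: 16 h 0 min.

16.00 hours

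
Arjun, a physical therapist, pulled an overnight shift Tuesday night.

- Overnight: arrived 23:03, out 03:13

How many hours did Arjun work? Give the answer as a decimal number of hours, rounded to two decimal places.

Overnight: 23:03 → midnight = 0 h 57 min; midnight → 03:13 = 3 h 13 min; span 4 h 10 min

4.17 hours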